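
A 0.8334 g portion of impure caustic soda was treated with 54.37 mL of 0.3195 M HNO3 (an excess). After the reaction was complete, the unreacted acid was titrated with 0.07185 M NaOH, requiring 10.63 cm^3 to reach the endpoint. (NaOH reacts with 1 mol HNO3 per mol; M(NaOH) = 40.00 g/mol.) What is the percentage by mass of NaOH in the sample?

Total n(HNO3) added = 0.3195 x 0.05437 = 0.01737 mol.
n(NaOH) used = 0.07185 x 0.01063 = 0.0007638 mol, which equals the excess n(HNO3).
So n(HNO3) consumed by the sample = 0.01737 - 0.0007638 = 0.01661 mol.
n(NaOH) = 0.01661 / 1 = 0.01661 mol.
mass NaOH = 0.01661 x 40.00 = 0.6643 g, so %NaOH = 0.6643/0.8334 x 100 = 79.7%.

79.7%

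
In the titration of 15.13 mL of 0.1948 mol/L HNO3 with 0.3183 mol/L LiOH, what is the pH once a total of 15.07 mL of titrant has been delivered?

n(acid) = 0.1948 x 0.01513 = 0.002947 mol; n(LiOH) added = 0.3183 x 0.01507 = 0.004797 mol.
Base is in excess by 0.004797 - 0.002947 = 0.001849 mol in a total volume of 0.03020 L.
[OH^-] = 0.001849/0.03020 = 0.06124 M, so pOH = 1.21 and pH = 14.00 - 1.21 = 12.79.

12.79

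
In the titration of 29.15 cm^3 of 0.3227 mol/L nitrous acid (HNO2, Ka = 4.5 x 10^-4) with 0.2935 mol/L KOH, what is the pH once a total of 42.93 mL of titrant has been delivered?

n(acid) = 0.3227 x 0.02915 = 0.009407 mol; n(KOH) added = 0.2935 x 0.04293 = 0.01260 mol.
Base is in excess by 0.01260 - 0.009407 = 0.003193 mol in a total volume of 0.07208 L.
[OH^-] = 0.003193/0.07208 = 0.04430 M, so pOH = 1.35 and pH = 14.00 - 1.35 = 12.65.

12.65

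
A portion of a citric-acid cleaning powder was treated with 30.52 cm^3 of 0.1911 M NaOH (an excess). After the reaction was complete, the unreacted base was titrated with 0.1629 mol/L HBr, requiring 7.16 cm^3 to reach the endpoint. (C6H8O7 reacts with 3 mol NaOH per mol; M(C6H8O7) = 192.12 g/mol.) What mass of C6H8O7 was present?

0.299 g

Total n(NaOH) added = 0.1911 x 0.03052 = 0.005832 mol.
n(HBr) used = 0.1629 x 0.007160 = 0.001166 mol, which equals the excess n(NaOH).
So n(NaOH) consumed by the sample = 0.005832 - 0.001166 = 0.004666 mol.
n(C6H8O7) = 0.004666 / 3 = 0.001555 mol.
mass = 0.001555 mol x 192.12 g/mol = 0.299 g.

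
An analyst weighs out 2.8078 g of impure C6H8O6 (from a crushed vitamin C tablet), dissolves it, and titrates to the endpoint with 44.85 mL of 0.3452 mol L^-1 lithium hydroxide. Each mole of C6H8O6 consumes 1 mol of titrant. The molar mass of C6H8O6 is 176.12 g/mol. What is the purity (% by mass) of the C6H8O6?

97.1%

n(LiOH) = 0.3452 x 0.04485 = 0.01548 mol.
n(C6H8O6) = 0.01548 / 1 = 0.01548 mol.
mass of C6H8O6 = 0.01548 x 176.12 = 2.727 g.
% purity = 2.727 / 2.8078 x 100 = 97.1%.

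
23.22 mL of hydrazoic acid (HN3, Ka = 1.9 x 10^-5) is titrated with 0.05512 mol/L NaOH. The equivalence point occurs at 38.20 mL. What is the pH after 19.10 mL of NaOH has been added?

19.10 mL is exactly half the equivalence volume (38.20/2), i.e. the half-equivalence point.
There, n(HA) = n(A^-), so pH = pKa = -log(1.9 x 10^-5) = 4.72.

4.72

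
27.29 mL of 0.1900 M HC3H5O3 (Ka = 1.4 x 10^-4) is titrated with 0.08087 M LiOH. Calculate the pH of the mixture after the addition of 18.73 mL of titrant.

Initial n(HC3H5O3) = 0.1900 x 0.02729 = 0.005185 mol.
n(LiOH) added = 0.08087 x 0.01873 = 0.001515 mol, converting that many moles of HC3H5O3 to C3H5O3-.
Remaining n(HC3H5O3) = 0.003670 mol; n(C3H5O3-) = 0.001515 mol.
By Henderson-Hasselbalch, pH = pKa + log([A^-]/[HA]) = 3.85 + log(0.001515/0.003670) = 3.85 + (-0.38) = 3.47.

3.47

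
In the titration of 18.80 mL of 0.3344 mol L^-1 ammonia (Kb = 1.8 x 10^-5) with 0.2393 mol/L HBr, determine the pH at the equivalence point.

n(NH3) = 0.3344 x 0.01880 = 0.006287 mol; V(HBr) at equivalence = 0.006287/0.2393 = 0.02627 L.
At equivalence the base is fully converted to NH4+; total volume = 0.04507 L, so [NH4+] = 0.006287/0.04507 = 0.1395 M.
Ka(NH4+) = Kw/Kb = 1.0e-14 / 1.8 x 10^-5 = 5.56e-10.
[H^+] = sqrt(Ka x [NH4+]) = sqrt(5.56e-10 x 0.1395) = 8.80e-6 M.
pH = -log(8.80e-6) = 5.06.

5.06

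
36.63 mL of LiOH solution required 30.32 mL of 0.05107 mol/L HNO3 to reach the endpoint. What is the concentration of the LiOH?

0.0423 M

n(HNO3) delivered = 0.05107 x 0.03032 = 0.001548 mol.
For a 1:1 reaction, n(LiOH) = 0.001548 mol.
[LiOH] = 0.001548 mol / 0.03663 L = 0.0423 M.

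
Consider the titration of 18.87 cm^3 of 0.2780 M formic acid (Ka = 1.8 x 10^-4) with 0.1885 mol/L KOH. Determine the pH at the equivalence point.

n(HCOOH) = 0.2780 x 0.01887 = 0.005246 mol; V(KOH) at equivalence = 0.005246/0.1885 = 0.02783 L.
At equivalence all the acid is converted to HCOO-; total volume = 0.01887 + 0.02783 = 0.04670 L, so [HCOO-] = 0.005246/0.04670 = 0.1123 M.
Kb = Kw/Ka = 1.0e-14 / 1.8 x 10^-4 = 5.56e-11.
[OH^-] = sqrt(Kb x [HCOO-]) = sqrt(5.56e-11 x 0.1123) = 2.50e-6 M.
pOH = 5.60, so pH = 14.00 - 5.60 = 8.40.

8.40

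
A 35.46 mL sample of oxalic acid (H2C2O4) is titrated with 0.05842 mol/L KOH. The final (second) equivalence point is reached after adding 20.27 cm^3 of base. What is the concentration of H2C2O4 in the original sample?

0.0167 M

n(KOH) = 0.05842 x 0.02027 = 0.001184 mol.
At the final (second) equivalence point, 2 mol OH^- react per mol H2C2O4, so n(H2C2O4) = 0.001184 / 2 = 0.0005921 mol.
[H2C2O4] = 0.0005921 / 0.03546 L = 0.0167 M.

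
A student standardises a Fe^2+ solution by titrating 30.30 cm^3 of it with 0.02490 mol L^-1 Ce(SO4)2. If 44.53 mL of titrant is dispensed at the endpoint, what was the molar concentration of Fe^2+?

n(Ce(SO4)2) = 0.02490 x 0.04453 = 0.001109 mol.
From the balanced equation, 1 mol Ce(SO4)2 reacts with 1 mol Fe^2+, so n(Fe^2+) = 0.001109 x 1/1 = 0.001109 mol.
[Fe^2+] = 0.001109 / 0.03030 L = 0.0366 M.

0.0366 M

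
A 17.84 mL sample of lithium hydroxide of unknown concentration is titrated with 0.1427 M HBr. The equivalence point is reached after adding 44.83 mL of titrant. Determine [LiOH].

0.359 M

n(HBr) delivered = 0.1427 x 0.04483 = 0.006397 mol.
For a 1:1 reaction, n(LiOH) = 0.006397 mol.
[LiOH] = 0.006397 mol / 0.01784 L = 0.359 M.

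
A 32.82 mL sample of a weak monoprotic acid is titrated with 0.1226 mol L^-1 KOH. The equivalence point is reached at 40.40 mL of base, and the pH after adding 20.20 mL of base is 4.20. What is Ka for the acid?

6.3 x 10^-5

20.20 mL is half of the equivalence volume, so this is the half-equivalence point where [HA] = [A^-].
At half-equivalence pH = pKa, so pKa = 4.20.
Ka = 10^(-4.20) = 6.3 x 10^-5.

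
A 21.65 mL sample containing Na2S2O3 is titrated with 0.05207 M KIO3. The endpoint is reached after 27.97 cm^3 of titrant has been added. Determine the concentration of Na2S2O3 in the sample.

n(KIO3) = 0.05207 x 0.02797 = 0.001456 mol.
From the balanced equation, 1 mol KIO3 reacts with 6 mol Na2S2O3, so n(Na2S2O3) = 0.001456 x 6/1 = 0.008738 mol.
[Na2S2O3] = 0.008738 / 0.02165 L = 0.404 M.

0.404 M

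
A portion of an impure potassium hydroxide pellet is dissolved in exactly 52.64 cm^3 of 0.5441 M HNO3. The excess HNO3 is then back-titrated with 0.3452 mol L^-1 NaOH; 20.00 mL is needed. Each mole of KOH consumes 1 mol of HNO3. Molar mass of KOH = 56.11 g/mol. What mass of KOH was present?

1.22 g

Total n(HNO3) added = 0.5441 x 0.05264 = 0.02864 mol.
n(NaOH) used = 0.3452 x 0.02000 = 0.006904 mol, which equals the excess n(HNO3).
So n(HNO3) consumed by the sample = 0.02864 - 0.006904 = 0.02174 mol.
n(KOH) = 0.02174 / 1 = 0.02174 mol.
mass = 0.02174 mol x 56.11 g/mol = 1.22 g.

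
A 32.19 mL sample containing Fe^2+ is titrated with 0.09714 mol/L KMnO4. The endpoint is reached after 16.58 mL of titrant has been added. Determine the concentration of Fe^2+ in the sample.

n(KMnO4) = 0.09714 x 0.01658 = 0.001611 mol.
From the balanced equation, 1 mol KMnO4 reacts with 5 mol Fe^2+, so n(Fe^2+) = 0.001611 x 5/1 = 0.008053 mol.
[Fe^2+] = 0.008053 / 0.03219 L = 0.250 M.

0.250 M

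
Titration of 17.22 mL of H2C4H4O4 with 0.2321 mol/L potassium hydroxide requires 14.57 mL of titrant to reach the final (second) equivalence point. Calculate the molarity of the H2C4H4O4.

0.0982 M

n(KOH) = 0.2321 x 0.01457 = 0.003382 mol.
At the final (second) equivalence point, 2 mol OH^- react per mol H2C4H4O4, so n(H2C4H4O4) = 0.003382 / 2 = 0.001691 mol.
[H2C4H4O4] = 0.001691 / 0.01722 L = 0.0982 M.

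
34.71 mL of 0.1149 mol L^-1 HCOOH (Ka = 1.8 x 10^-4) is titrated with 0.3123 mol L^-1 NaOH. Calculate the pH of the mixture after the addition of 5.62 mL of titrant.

Initial n(HCOOH) = 0.1149 x 0.03471 = 0.003988 mol.
n(NaOH) added = 0.3123 x 0.005620 = 0.001755 mol, converting that many moles of HCOOH to HCOO-.
Remaining n(HCOOH) = 0.002233 mol; n(HCOO-) = 0.001755 mol.
By Henderson-Hasselbalch, pH = pKa + log([A^-]/[HA]) = 3.74 + log(0.001755/0.002233) = 3.74 + (-0.10) = 3.64.

3.64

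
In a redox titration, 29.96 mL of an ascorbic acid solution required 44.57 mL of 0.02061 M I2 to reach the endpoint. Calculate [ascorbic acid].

n(I2) = 0.02061 x 0.04457 = 0.0009186 mol.
From the balanced equation, 1 mol I2 reacts with 1 mol ascorbic acid, so n(ascorbic acid) = 0.0009186 x 1/1 = 0.0009186 mol.
[ascorbic acid] = 0.0009186 / 0.02996 L = 0.0307 M.

0.0307 M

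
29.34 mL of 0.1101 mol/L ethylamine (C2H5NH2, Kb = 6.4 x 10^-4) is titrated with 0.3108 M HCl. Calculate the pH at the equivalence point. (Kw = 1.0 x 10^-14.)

n(C2H5NH2) = 0.1101 x 0.02934 = 0.003230 mol; V(HCl) at equivalence = 0.003230/0.3108 = 0.01039 L.
At equivalence the base is fully converted to C2H5NH3+; total volume = 0.03973 L, so [C2H5NH3+] = 0.003230/0.03973 = 0.08130 M.
Ka(C2H5NH3+) = Kw/Kb = 1.0e-14 / 6.4 x 10^-4 = 1.56e-11.
[H^+] = sqrt(Ka x [C2H5NH3+]) = sqrt(1.56e-11 x 0.08130) = 1.13e-6 M.
pH = -log(1.13e-6) = 5.95.

5.95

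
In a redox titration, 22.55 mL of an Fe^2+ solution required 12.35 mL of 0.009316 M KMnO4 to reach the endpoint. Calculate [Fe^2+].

n(KMnO4) = 0.009316 x 0.01235 = 0.0001151 mol.
From the balanced equation, 1 mol KMnO4 reacts with 5 mol Fe^2+, so n(Fe^2+) = 0.0001151 x 5/1 = 0.0005753 mol.
[Fe^2+] = 0.0005753 / 0.02255 L = 0.0255 M.

0.0255 M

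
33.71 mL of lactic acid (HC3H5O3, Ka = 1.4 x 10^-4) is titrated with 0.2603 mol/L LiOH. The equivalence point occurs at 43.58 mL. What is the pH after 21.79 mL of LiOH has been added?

21.79 mL is exactly half the equivalence volume (43.58/2), i.e. the half-equivalence point.
There, n(HA) = n(A^-), so pH = pKa = -log(1.4 x 10^-4) = 3.85.

3.85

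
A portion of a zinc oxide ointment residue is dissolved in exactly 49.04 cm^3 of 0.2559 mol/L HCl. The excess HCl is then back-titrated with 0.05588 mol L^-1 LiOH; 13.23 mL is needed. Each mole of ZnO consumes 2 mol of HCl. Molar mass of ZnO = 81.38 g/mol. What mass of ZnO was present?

0.481 g

Total n(HCl) added = 0.2559 x 0.04904 = 0.01255 mol.
n(LiOH) used = 0.05588 x 0.01323 = 0.0007393 mol, which equals the excess n(HCl).
So n(HCl) consumed by the sample = 0.01255 - 0.0007393 = 0.01181 mol.
n(ZnO) = 0.01181 / 2 = 0.005905 mol.
mass = 0.005905 mol x 81.38 g/mol = 0.481 g.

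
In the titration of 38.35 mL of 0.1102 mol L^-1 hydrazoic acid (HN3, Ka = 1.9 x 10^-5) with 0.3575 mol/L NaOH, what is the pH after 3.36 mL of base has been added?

4.32

Initial n(HN3) = 0.1102 x 0.03835 = 0.004226 mol.
n(NaOH) added = 0.3575 x 0.003360 = 0.001201 mol, converting that many moles of HN3 to N3-.
Remaining n(HN3) = 0.003025 mol; n(N3-) = 0.001201 mol.
By Henderson-Hasselbalch, pH = pKa + log([A^-]/[HA]) = 4.72 + log(0.001201/0.003025) = 4.72 + (-0.40) = 4.32.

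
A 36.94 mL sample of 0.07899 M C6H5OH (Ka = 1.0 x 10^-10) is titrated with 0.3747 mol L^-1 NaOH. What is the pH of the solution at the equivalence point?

11.41

n(C6H5OH) = 0.07899 x 0.03694 = 0.002918 mol; V(NaOH) at equivalence = 0.002918/0.3747 = 0.007787 L.
At equivalence all the acid is converted to C6H5O-; total volume = 0.03694 + 0.007787 = 0.04473 L, so [C6H5O-] = 0.002918/0.04473 = 0.06524 M.
Kb = Kw/Ka = 1.0e-14 / 1.0 x 10^-10 = 0.000100.
[OH^-] = sqrt(Kb x [C6H5O-]) = sqrt(0.000100 x 0.06524) = 0.00255 M.
pOH = 2.59, so pH = 14.00 - 2.59 = 11.41.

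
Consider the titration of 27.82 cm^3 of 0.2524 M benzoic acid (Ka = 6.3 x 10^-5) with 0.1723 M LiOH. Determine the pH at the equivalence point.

8.61

n(C6H5COOH) = 0.2524 x 0.02782 = 0.007022 mol; V(LiOH) at equivalence = 0.007022/0.1723 = 0.04075 L.
At equivalence all the acid is converted to C6H5COO-; total volume = 0.02782 + 0.04075 = 0.06857 L, so [C6H5COO-] = 0.007022/0.06857 = 0.1024 M.
Kb = Kw/Ka = 1.0e-14 / 6.3 x 10^-5 = 1.59e-10.
[OH^-] = sqrt(Kb x [C6H5COO-]) = sqrt(1.59e-10 x 0.1024) = 4.03e-6 M.
pOH = 5.39, so pH = 14.00 - 5.39 = 8.61.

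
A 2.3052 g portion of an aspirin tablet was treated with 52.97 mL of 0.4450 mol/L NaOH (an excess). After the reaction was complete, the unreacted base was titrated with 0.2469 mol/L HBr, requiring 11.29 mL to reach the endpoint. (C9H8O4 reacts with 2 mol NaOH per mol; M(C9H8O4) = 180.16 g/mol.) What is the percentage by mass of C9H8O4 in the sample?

Total n(NaOH) added = 0.4450 x 0.05297 = 0.02357 mol.
n(HBr) used = 0.2469 x 0.01129 = 0.002788 mol, which equals the excess n(NaOH).
So n(NaOH) consumed by the sample = 0.02357 - 0.002788 = 0.02078 mol.
n(C9H8O4) = 0.02078 / 2 = 0.01039 mol.
mass C9H8O4 = 0.01039 x 180.16 = 1.872 g, so %C9H8O4 = 1.872/2.3052 x 100 = 81.2%.

81.2%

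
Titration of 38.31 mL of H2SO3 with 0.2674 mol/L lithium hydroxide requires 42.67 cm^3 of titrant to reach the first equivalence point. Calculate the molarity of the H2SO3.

0.298 M

n(LiOH) = 0.2674 x 0.04267 = 0.01141 mol.
At the first equivalence point, 1 mol OH^- react per mol H2SO3, so n(H2SO3) = 0.01141 / 1 = 0.01141 mol.
[H2SO3] = 0.01141 / 0.03831 L = 0.298 M.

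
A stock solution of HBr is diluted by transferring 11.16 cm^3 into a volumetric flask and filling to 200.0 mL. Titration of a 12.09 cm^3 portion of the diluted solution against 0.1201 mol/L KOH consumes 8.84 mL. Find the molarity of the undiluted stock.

n(KOH) = 0.1201 x 0.008840 = 0.001062 mol.
n(HBr) in the aliquot = 0.001062 mol.
[diluted HBr] = 0.001062 / 0.01209 = 0.08782 M.
Dilution factor = 200.0/11.16 = 17.92, so [stock] = 0.08782 x 17.92 = 1.57 M.

1.57 M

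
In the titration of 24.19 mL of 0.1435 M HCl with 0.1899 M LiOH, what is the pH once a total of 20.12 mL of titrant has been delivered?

n(acid) = 0.1435 x 0.02419 = 0.003471 mol; n(LiOH) added = 0.1899 x 0.02012 = 0.003821 mol.
Base is in excess by 0.003821 - 0.003471 = 0.0003495 mol in a total volume of 0.04431 L.
[OH^-] = 0.0003495/0.04431 = 0.007888 M, so pOH = 2.10 and pH = 14.00 - 2.10 = 11.90.

11.90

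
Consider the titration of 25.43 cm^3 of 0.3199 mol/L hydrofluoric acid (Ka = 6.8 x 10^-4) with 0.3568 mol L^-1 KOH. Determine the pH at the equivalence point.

8.20

n(HF) = 0.3199 x 0.02543 = 0.008135 mol; V(KOH) at equivalence = 0.008135/0.3568 = 0.02280 L.
At equivalence all the acid is converted to F-; total volume = 0.02543 + 0.02280 = 0.04823 L, so [F-] = 0.008135/0.04823 = 0.1687 M.
Kb = Kw/Ka = 1.0e-14 / 6.8 x 10^-4 = 1.47e-11.
[OH^-] = sqrt(Kb x [F-]) = sqrt(1.47e-11 x 0.1687) = 1.57e-6 M.
pOH = 5.80, so pH = 14.00 - 5.80 = 8.20.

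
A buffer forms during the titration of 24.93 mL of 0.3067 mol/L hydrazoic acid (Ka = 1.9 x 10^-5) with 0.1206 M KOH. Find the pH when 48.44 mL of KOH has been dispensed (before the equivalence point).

Initial n(HN3) = 0.3067 x 0.02493 = 0.007646 mol.
n(KOH) added = 0.1206 x 0.04844 = 0.005842 mol, converting that many moles of HN3 to N3-.
Remaining n(HN3) = 0.001804 mol; n(N3-) = 0.005842 mol.
By Henderson-Hasselbalch, pH = pKa + log([A^-]/[HA]) = 4.72 + log(0.005842/0.001804) = 4.72 + (+0.51) = 5.23.

5.23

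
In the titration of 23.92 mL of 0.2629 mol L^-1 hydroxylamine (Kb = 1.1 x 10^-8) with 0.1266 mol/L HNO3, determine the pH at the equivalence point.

3.55

n(NH2OH) = 0.2629 x 0.02392 = 0.006289 mol; V(HNO3) at equivalence = 0.006289/0.1266 = 0.04967 L.
At equivalence the base is fully converted to NH3OH+; total volume = 0.07359 L, so [NH3OH+] = 0.006289/0.07359 = 0.08545 M.
Ka(NH3OH+) = Kw/Kb = 1.0e-14 / 1.1 x 10^-8 = 9.09e-7.
[H^+] = sqrt(Ka x [NH3OH+]) = sqrt(9.09e-7 x 0.08545) = 0.000279 M.
pH = -log(0.000279) = 3.55.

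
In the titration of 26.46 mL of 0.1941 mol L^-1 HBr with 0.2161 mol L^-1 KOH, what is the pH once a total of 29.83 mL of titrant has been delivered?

12.37

n(acid) = 0.1941 x 0.02646 = 0.005136 mol; n(KOH) added = 0.2161 x 0.02983 = 0.006446 mol.
Base is in excess by 0.006446 - 0.005136 = 0.001310 mol in a total volume of 0.05629 L.
[OH^-] = 0.001310/0.05629 = 0.02328 M, so pOH = 1.63 and pH = 14.00 - 1.63 = 12.37.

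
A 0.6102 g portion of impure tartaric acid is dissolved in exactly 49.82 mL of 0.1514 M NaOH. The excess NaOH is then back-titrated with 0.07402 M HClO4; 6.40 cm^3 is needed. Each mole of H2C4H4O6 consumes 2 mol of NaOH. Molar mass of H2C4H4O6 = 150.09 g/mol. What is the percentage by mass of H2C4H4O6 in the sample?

86.9%

Total n(NaOH) added = 0.1514 x 0.04982 = 0.007543 mol.
n(HClO4) used = 0.07402 x 0.006400 = 0.0004737 mol, which equals the excess n(NaOH).
So n(NaOH) consumed by the sample = 0.007543 - 0.0004737 = 0.007069 mol.
n(H2C4H4O6) = 0.007069 / 2 = 0.003535 mol.
mass H2C4H4O6 = 0.003535 x 150.09 = 0.5305 g, so %H2C4H4O6 = 0.5305/0.6102 x 100 = 86.9%.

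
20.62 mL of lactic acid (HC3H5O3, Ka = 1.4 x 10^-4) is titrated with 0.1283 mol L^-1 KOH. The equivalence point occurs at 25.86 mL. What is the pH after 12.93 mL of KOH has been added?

3.85

12.93 mL is exactly half the equivalence volume (25.86/2), i.e. the half-equivalence point.
There, n(HA) = n(A^-), so pH = pKa = -log(1.4 x 10^-4) = 3.85.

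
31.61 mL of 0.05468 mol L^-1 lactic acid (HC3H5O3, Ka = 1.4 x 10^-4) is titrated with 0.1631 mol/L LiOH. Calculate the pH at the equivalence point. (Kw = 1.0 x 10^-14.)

8.23

n(HC3H5O3) = 0.05468 x 0.03161 = 0.001728 mol; V(LiOH) at equivalence = 0.001728/0.1631 = 0.01060 L.
At equivalence all the acid is converted to C3H5O3-; total volume = 0.03161 + 0.01060 = 0.04221 L, so [C3H5O3-] = 0.001728/0.04221 = 0.04095 M.
Kb = Kw/Ka = 1.0e-14 / 1.4 x 10^-4 = 7.14e-11.
[OH^-] = sqrt(Kb x [C3H5O3-]) = sqrt(7.14e-11 x 0.04095) = 1.71e-6 M.
pOH = 5.77, so pH = 14.00 - 5.77 = 8.23.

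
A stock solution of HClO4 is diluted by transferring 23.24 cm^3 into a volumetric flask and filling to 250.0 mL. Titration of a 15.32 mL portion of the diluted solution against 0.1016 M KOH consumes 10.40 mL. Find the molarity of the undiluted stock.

n(KOH) = 0.1016 x 0.01040 = 0.001057 mol.
n(HClO4) in the aliquot = 0.001057 mol.
[diluted HClO4] = 0.001057 / 0.01532 = 0.06897 M.
Dilution factor = 250.0/23.24 = 10.76, so [stock] = 0.06897 x 10.76 = 0.742 M.

0.742 M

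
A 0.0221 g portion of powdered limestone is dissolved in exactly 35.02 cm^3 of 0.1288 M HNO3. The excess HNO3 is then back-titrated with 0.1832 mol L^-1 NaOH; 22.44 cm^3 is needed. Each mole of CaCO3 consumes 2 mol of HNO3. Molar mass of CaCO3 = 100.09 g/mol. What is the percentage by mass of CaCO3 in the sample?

Total n(HNO3) added = 0.1288 x 0.03502 = 0.004511 mol.
n(NaOH) used = 0.1832 x 0.02244 = 0.004111 mol, which equals the excess n(HNO3).
So n(HNO3) consumed by the sample = 0.004511 - 0.004111 = 0.0003996 mol.
n(CaCO3) = 0.0003996 / 2 = 0.0001998 mol.
mass CaCO3 = 0.0001998 x 100.09 = 0.02000 g, so %CaCO3 = 0.02000/0.0221 x 100 = 90.5%.

90.5%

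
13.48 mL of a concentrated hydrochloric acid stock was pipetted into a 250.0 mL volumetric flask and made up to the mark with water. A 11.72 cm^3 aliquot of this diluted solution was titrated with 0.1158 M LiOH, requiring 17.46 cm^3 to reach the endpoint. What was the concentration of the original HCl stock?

3.20 M

n(LiOH) = 0.1158 x 0.01746 = 0.002022 mol.
n(HCl) in the aliquot = 0.002022 mol.
[diluted HCl] = 0.002022 / 0.01172 = 0.1725 M.
Dilution factor = 250.0/13.48 = 18.55, so [stock] = 0.1725 x 18.55 = 3.20 M.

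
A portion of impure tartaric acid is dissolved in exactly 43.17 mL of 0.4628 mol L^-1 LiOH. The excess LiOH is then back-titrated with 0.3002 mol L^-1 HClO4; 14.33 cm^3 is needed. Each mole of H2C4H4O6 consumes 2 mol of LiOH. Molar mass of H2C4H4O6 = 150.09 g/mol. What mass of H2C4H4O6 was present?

Total n(LiOH) added = 0.4628 x 0.04317 = 0.01998 mol.
n(HClO4) used = 0.3002 x 0.01433 = 0.004302 mol, which equals the excess n(LiOH).
So n(LiOH) consumed by the sample = 0.01998 - 0.004302 = 0.01568 mol.
n(H2C4H4O6) = 0.01568 / 2 = 0.007839 mol.
mass = 0.007839 mol x 150.09 g/mol = 1.18 g.

1.18 g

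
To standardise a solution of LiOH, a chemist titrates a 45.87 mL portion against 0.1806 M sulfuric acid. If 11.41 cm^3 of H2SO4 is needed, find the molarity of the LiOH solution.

n(H2SO4) delivered = 0.1806 x 0.01141 = 0.002061 mol.
The reaction is 2 LiOH + 1 H2SO4, so n(LiOH) = 0.002061 x 2/1 = 0.004121 mol.
[LiOH] = 0.004121 mol / 0.04587 L = 0.0898 M.

0.0898 M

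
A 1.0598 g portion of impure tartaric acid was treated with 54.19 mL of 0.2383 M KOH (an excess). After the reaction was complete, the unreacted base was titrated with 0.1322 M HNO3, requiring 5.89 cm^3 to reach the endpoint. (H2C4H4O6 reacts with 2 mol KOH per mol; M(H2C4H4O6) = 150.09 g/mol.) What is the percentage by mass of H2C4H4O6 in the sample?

Total n(KOH) added = 0.2383 x 0.05419 = 0.01291 mol.
n(HNO3) used = 0.1322 x 0.005890 = 0.0007787 mol, which equals the excess n(KOH).
So n(KOH) consumed by the sample = 0.01291 - 0.0007787 = 0.01213 mol.
n(H2C4H4O6) = 0.01213 / 2 = 0.006067 mol.
mass H2C4H4O6 = 0.006067 x 150.09 = 0.9107 g, so %H2C4H4O6 = 0.9107/1.0598 x 100 = 85.9%.

85.9%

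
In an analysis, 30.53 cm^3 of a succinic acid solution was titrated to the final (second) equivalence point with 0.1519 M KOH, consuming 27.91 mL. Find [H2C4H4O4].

n(KOH) = 0.1519 x 0.02791 = 0.004240 mol.
At the final (second) equivalence point, 2 mol OH^- react per mol H2C4H4O4, so n(H2C4H4O4) = 0.004240 / 2 = 0.002120 mol.
[H2C4H4O4] = 0.002120 / 0.03053 L = 0.0694 M.

0.0694 M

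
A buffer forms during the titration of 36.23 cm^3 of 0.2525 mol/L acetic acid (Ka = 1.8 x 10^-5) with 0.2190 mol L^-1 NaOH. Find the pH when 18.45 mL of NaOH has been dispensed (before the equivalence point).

4.64

Initial n(CH3COOH) = 0.2525 x 0.03623 = 0.009148 mol.
n(NaOH) added = 0.2190 x 0.01845 = 0.004041 mol, converting that many moles of CH3COOH to CH3COO-.
Remaining n(CH3COOH) = 0.005108 mol; n(CH3COO-) = 0.004041 mol.
By Henderson-Hasselbalch, pH = pKa + log([A^-]/[HA]) = 4.74 + log(0.004041/0.005108) = 4.74 + (-0.10) = 4.64.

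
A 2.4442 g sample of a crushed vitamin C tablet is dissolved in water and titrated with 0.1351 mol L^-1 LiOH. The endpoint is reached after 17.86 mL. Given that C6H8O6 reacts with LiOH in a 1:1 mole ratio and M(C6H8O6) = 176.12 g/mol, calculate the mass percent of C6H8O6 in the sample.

17.4%

n(LiOH) = 0.1351 x 0.01786 = 0.002413 mol.
n(C6H8O6) = 0.002413 / 1 = 0.002413 mol.
mass of C6H8O6 = 0.002413 x 176.12 = 0.4250 g.
% purity = 0.4250 / 2.4442 x 100 = 17.4%.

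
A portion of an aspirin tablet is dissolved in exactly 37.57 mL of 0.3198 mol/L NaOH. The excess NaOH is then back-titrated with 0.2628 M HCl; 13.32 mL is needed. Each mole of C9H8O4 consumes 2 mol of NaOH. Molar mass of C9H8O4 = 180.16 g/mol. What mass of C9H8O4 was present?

Total n(NaOH) added = 0.3198 x 0.03757 = 0.01201 mol.
n(HCl) used = 0.2628 x 0.01332 = 0.003500 mol, which equals the excess n(NaOH).
So n(NaOH) consumed by the sample = 0.01201 - 0.003500 = 0.008514 mol.
n(C9H8O4) = 0.008514 / 2 = 0.004257 mol.
mass = 0.004257 mol x 180.16 g/mol = 0.767 g.

0.767 g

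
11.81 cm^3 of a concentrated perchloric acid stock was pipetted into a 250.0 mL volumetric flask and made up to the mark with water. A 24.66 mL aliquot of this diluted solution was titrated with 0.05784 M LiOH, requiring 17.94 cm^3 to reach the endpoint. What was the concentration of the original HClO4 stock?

n(LiOH) = 0.05784 x 0.01794 = 0.001038 mol.
n(HClO4) in the aliquot = 0.001038 mol.
[diluted HClO4] = 0.001038 / 0.02466 = 0.04208 M.
Dilution factor = 250.0/11.81 = 21.17, so [stock] = 0.04208 x 21.17 = 0.891 M.

0.891 M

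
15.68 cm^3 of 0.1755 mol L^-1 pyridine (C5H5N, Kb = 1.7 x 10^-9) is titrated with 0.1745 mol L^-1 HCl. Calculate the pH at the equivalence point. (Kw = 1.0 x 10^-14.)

3.14

n(C5H5N) = 0.1755 x 0.01568 = 0.002752 mol; V(HCl) at equivalence = 0.002752/0.1745 = 0.01577 L.
At equivalence the base is fully converted to C5H5NH+; total volume = 0.03145 L, so [C5H5NH+] = 0.002752/0.03145 = 0.08750 M.
Ka(C5H5NH+) = Kw/Kb = 1.0e-14 / 1.7 x 10^-9 = 5.88e-6.
[H^+] = sqrt(Ka x [C5H5NH+]) = sqrt(5.88e-6 x 0.08750) = 0.000717 M.
pH = -log(0.000717) = 3.14.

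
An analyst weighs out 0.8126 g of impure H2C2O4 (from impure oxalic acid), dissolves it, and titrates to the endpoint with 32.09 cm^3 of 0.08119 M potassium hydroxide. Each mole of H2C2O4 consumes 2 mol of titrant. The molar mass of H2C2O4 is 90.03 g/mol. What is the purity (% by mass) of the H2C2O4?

14.4%

n(KOH) = 0.08119 x 0.03209 = 0.002605 mol.
n(H2C2O4) = 0.002605 / 2 = 0.001303 mol.
mass of H2C2O4 = 0.001303 x 90.03 = 0.1173 g.
% purity = 0.1173 / 0.8126 x 100 = 14.4%.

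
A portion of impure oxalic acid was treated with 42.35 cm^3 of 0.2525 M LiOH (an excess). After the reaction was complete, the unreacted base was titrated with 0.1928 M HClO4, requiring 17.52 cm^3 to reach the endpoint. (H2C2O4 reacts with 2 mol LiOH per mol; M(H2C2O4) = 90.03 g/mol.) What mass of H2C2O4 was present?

Total n(LiOH) added = 0.2525 x 0.04235 = 0.01069 mol.
n(HClO4) used = 0.1928 x 0.01752 = 0.003378 mol, which equals the excess n(LiOH).
So n(LiOH) consumed by the sample = 0.01069 - 0.003378 = 0.007316 mol.
n(H2C2O4) = 0.007316 / 2 = 0.003658 mol.
mass = 0.003658 mol x 90.03 g/mol = 0.329 g.

0.329 g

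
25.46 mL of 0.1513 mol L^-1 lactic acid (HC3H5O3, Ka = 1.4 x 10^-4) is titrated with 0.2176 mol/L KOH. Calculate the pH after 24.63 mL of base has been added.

n(acid) = 0.1513 x 0.02546 = 0.003852 mol; n(KOH) added = 0.2176 x 0.02463 = 0.005359 mol.
Base is in excess by 0.005359 - 0.003852 = 0.001507 mol in a total volume of 0.05009 L.
[OH^-] = 0.001507/0.05009 = 0.03009 M, so pOH = 1.52 and pH = 14.00 - 1.52 = 12.48.

12.48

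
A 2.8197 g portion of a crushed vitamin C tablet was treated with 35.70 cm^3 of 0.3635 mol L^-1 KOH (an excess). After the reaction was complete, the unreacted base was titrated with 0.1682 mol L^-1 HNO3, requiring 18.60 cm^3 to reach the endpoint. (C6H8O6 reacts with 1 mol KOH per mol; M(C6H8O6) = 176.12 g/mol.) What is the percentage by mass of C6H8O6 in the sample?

Total n(KOH) added = 0.3635 x 0.03570 = 0.01298 mol.
n(HNO3) used = 0.1682 x 0.01860 = 0.003129 mol, which equals the excess n(KOH).
So n(KOH) consumed by the sample = 0.01298 - 0.003129 = 0.009848 mol.
n(C6H8O6) = 0.009848 / 1 = 0.009848 mol.
mass C6H8O6 = 0.009848 x 176.12 = 1.735 g, so %C6H8O6 = 1.735/2.8197 x 100 = 61.5%.

61.5%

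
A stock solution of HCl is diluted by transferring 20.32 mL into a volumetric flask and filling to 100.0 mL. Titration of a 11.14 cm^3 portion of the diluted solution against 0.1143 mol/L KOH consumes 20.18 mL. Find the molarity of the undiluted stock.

1.02 M

n(KOH) = 0.1143 x 0.02018 = 0.002307 mol.
n(HCl) in the aliquot = 0.002307 mol.
[diluted HCl] = 0.002307 / 0.01114 = 0.2071 M.
Dilution factor = 100.0/20.32 = 4.921, so [stock] = 0.2071 x 4.921 = 1.02 M.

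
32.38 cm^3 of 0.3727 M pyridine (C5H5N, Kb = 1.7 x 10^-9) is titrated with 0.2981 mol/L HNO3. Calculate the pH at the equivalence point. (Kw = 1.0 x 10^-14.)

3.01

n(C5H5N) = 0.3727 x 0.03238 = 0.01207 mol; V(HNO3) at equivalence = 0.01207/0.2981 = 0.04048 L.
At equivalence the base is fully converted to C5H5NH+; total volume = 0.07286 L, so [C5H5NH+] = 0.01207/0.07286 = 0.1656 M.
Ka(C5H5NH+) = Kw/Kb = 1.0e-14 / 1.7 x 10^-9 = 5.88e-6.
[H^+] = sqrt(Ka x [C5H5NH+]) = sqrt(5.88e-6 x 0.1656) = 0.000987 M.
pH = -log(0.000987) = 3.01.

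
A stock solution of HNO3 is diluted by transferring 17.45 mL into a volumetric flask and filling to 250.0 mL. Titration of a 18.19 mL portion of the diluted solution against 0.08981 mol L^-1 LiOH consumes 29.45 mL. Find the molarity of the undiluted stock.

n(LiOH) = 0.08981 x 0.02945 = 0.002645 mol.
n(HNO3) in the aliquot = 0.002645 mol.
[diluted HNO3] = 0.002645 / 0.01819 = 0.1454 M.
Dilution factor = 250.0/17.45 = 14.33, so [stock] = 0.1454 x 14.33 = 2.08 M.

2.08 M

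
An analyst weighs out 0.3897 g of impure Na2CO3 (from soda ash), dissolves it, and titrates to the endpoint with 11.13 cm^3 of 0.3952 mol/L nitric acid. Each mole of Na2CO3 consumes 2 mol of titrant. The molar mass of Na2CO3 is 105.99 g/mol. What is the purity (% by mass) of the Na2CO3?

n(HNO3) = 0.3952 x 0.01113 = 0.004399 mol.
n(Na2CO3) = 0.004399 / 2 = 0.002199 mol.
mass of Na2CO3 = 0.002199 x 105.99 = 0.2331 g.
% purity = 0.2331 / 0.3897 x 100 = 59.8%.

59.8%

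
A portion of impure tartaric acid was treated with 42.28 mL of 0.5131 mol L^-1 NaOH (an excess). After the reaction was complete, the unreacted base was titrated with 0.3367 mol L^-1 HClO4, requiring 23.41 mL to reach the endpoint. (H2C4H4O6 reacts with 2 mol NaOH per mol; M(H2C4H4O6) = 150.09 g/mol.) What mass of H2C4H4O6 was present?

Total n(NaOH) added = 0.5131 x 0.04228 = 0.02169 mol.
n(HClO4) used = 0.3367 x 0.02341 = 0.007882 mol, which equals the excess n(NaOH).
So n(NaOH) consumed by the sample = 0.02169 - 0.007882 = 0.01381 mol.
n(H2C4H4O6) = 0.01381 / 2 = 0.006906 mol.
mass = 0.006906 mol x 150.09 g/mol = 1.04 g.

1.04 g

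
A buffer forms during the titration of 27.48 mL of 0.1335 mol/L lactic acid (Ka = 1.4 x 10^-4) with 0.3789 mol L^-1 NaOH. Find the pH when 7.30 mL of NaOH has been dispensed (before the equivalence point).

4.34

Initial n(HC3H5O3) = 0.1335 x 0.02748 = 0.003669 mol.
n(NaOH) added = 0.3789 x 0.007300 = 0.002766 mol, converting that many moles of HC3H5O3 to C3H5O3-.
Remaining n(HC3H5O3) = 0.0009026 mol; n(C3H5O3-) = 0.002766 mol.
By Henderson-Hasselbalch, pH = pKa + log([A^-]/[HA]) = 3.85 + log(0.002766/0.0009026) = 3.85 + (+0.49) = 4.34.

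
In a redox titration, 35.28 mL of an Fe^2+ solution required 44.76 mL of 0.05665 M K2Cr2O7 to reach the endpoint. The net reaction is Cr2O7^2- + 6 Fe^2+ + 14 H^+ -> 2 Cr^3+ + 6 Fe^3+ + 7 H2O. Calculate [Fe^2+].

n(K2Cr2O7) = 0.05665 x 0.04476 = 0.002536 mol.
From the balanced equation, 1 mol K2Cr2O7 reacts with 6 mol Fe^2+, so n(Fe^2+) = 0.002536 x 6/1 = 0.01521 mol.
[Fe^2+] = 0.01521 / 0.03528 L = 0.431 M.

0.431 M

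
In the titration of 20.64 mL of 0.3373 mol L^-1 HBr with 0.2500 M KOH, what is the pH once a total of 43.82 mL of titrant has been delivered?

n(acid) = 0.3373 x 0.02064 = 0.006962 mol; n(KOH) added = 0.2500 x 0.04382 = 0.01095 mol.
Base is in excess by 0.01095 - 0.006962 = 0.003993 mol in a total volume of 0.06446 L.
[OH^-] = 0.003993/0.06446 = 0.06195 M, so pOH = 1.21 and pH = 14.00 - 1.21 = 12.79.

12.79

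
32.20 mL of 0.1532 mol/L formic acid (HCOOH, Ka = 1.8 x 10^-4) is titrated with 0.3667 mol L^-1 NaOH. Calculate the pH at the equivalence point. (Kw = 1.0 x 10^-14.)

n(HCOOH) = 0.1532 x 0.03220 = 0.004933 mol; V(NaOH) at equivalence = 0.004933/0.3667 = 0.01345 L.
At equivalence all the acid is converted to HCOO-; total volume = 0.03220 + 0.01345 = 0.04565 L, so [HCOO-] = 0.004933/0.04565 = 0.1081 M.
Kb = Kw/Ka = 1.0e-14 / 1.8 x 10^-4 = 5.56e-11.
[OH^-] = sqrt(Kb x [HCOO-]) = sqrt(5.56e-11 x 0.1081) = 2.45e-6 M.
pOH = 5.61, so pH = 14.00 - 5.61 = 8.39.

8.39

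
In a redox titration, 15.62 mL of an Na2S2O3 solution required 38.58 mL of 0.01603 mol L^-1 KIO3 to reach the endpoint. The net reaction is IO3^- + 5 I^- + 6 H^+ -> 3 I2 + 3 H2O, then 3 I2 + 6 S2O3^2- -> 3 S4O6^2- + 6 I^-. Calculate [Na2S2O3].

n(KIO3) = 0.01603 x 0.03858 = 0.0006184 mol.
From the balanced equation, 1 mol KIO3 reacts with 6 mol Na2S2O3, so n(Na2S2O3) = 0.0006184 x 6/1 = 0.003711 mol.
[Na2S2O3] = 0.003711 / 0.01562 L = 0.238 M.

0.238 M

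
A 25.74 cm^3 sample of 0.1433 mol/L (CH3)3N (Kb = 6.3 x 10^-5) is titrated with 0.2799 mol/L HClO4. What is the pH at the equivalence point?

n((CH3)3N) = 0.1433 x 0.02574 = 0.003689 mol; V(HClO4) at equivalence = 0.003689/0.2799 = 0.01318 L.
At equivalence the base is fully converted to (CH3)3NH+; total volume = 0.03892 L, so [(CH3)3NH+] = 0.003689/0.03892 = 0.09478 M.
Ka((CH3)3NH+) = Kw/Kb = 1.0e-14 / 6.3 x 10^-5 = 1.59e-10.
[H^+] = sqrt(Ka x [(CH3)3NH+]) = sqrt(1.59e-10 x 0.09478) = 3.88e-6 M.
pH = -log(3.88e-6) = 5.41.

5.41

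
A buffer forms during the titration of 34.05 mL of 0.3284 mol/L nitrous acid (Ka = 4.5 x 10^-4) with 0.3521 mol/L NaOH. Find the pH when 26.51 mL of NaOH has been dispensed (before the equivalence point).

4.05

Initial n(HNO2) = 0.3284 x 0.03405 = 0.01118 mol.
n(NaOH) added = 0.3521 x 0.02651 = 0.009334 mol, converting that many moles of HNO2 to NO2-.
Remaining n(HNO2) = 0.001848 mol; n(NO2-) = 0.009334 mol.
By Henderson-Hasselbalch, pH = pKa + log([A^-]/[HA]) = 3.35 + log(0.009334/0.001848) = 3.35 + (+0.70) = 4.05.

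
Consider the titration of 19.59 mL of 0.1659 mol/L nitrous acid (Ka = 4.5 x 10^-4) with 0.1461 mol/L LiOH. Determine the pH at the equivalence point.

8.12

n(HNO2) = 0.1659 x 0.01959 = 0.003250 mol; V(LiOH) at equivalence = 0.003250/0.1461 = 0.02224 L.
At equivalence all the acid is converted to NO2-; total volume = 0.01959 + 0.02224 = 0.04183 L, so [NO2-] = 0.003250/0.04183 = 0.07769 M.
Kb = Kw/Ka = 1.0e-14 / 4.5 x 10^-4 = 2.22e-11.
[OH^-] = sqrt(Kb x [NO2-]) = sqrt(2.22e-11 x 0.07769) = 1.31e-6 M.
pOH = 5.88, so pH = 14.00 - 5.88 = 8.12.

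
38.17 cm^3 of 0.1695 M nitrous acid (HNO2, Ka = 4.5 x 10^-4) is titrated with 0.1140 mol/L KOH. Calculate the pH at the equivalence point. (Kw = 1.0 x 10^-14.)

n(HNO2) = 0.1695 x 0.03817 = 0.006470 mol; V(KOH) at equivalence = 0.006470/0.1140 = 0.05675 L.
At equivalence all the acid is converted to NO2-; total volume = 0.03817 + 0.05675 = 0.09492 L, so [NO2-] = 0.006470/0.09492 = 0.06816 M.
Kb = Kw/Ka = 1.0e-14 / 4.5 x 10^-4 = 2.22e-11.
[OH^-] = sqrt(Kb x [NO2-]) = sqrt(2.22e-11 x 0.06816) = 1.23e-6 M.
pOH = 5.91, so pH = 14.00 - 5.91 = 8.09.

8.09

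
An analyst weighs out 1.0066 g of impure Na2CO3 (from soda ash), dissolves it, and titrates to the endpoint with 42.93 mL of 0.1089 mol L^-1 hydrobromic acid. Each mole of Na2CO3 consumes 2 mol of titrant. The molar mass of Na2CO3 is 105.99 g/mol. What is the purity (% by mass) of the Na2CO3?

24.6%

n(HBr) = 0.1089 x 0.04293 = 0.004675 mol.
n(Na2CO3) = 0.004675 / 2 = 0.002338 mol.
mass of Na2CO3 = 0.002338 x 105.99 = 0.2478 g.
% purity = 0.2478 / 1.0066 x 100 = 24.6%.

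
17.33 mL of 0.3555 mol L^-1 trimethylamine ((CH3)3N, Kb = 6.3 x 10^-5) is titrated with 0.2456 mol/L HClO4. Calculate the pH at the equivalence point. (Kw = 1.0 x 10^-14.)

n((CH3)3N) = 0.3555 x 0.01733 = 0.006161 mol; V(HClO4) at equivalence = 0.006161/0.2456 = 0.02508 L.
At equivalence the base is fully converted to (CH3)3NH+; total volume = 0.04241 L, so [(CH3)3NH+] = 0.006161/0.04241 = 0.1453 M.
Ka((CH3)3NH+) = Kw/Kb = 1.0e-14 / 6.3 x 10^-5 = 1.59e-10.
[H^+] = sqrt(Ka x [(CH3)3NH+]) = sqrt(1.59e-10 x 0.1453) = 4.80e-6 M.
pH = -log(4.80e-6) = 5.32.

5.32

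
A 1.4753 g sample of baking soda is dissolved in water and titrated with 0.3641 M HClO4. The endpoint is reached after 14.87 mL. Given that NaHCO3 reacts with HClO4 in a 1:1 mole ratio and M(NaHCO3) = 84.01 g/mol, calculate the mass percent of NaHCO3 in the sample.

n(HClO4) = 0.3641 x 0.01487 = 0.005414 mol.
n(NaHCO3) = 0.005414 / 1 = 0.005414 mol.
mass of NaHCO3 = 0.005414 x 84.01 = 0.4548 g.
% purity = 0.4548 / 1.4753 x 100 = 30.8%.

30.8%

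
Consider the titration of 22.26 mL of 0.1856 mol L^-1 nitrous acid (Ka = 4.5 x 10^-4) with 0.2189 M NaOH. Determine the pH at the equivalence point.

n(HNO2) = 0.1856 x 0.02226 = 0.004131 mol; V(NaOH) at equivalence = 0.004131/0.2189 = 0.01887 L.
At equivalence all the acid is converted to NO2-; total volume = 0.02226 + 0.01887 = 0.04113 L, so [NO2-] = 0.004131/0.04113 = 0.1004 M.
Kb = Kw/Ka = 1.0e-14 / 4.5 x 10^-4 = 2.22e-11.
[OH^-] = sqrt(Kb x [NO2-]) = sqrt(2.22e-11 x 0.1004) = 1.49e-6 M.
pOH = 5.83, so pH = 14.00 - 5.83 = 8.17.

8.17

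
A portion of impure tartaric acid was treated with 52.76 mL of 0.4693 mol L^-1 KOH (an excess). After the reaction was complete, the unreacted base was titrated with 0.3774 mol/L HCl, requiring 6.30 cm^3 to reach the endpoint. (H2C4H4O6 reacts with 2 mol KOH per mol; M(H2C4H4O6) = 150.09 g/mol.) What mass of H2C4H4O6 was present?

Total n(KOH) added = 0.4693 x 0.05276 = 0.02476 mol.
n(HCl) used = 0.3774 x 0.006300 = 0.002378 mol, which equals the excess n(KOH).
So n(KOH) consumed by the sample = 0.02476 - 0.002378 = 0.02238 mol.
n(H2C4H4O6) = 0.02238 / 2 = 0.01119 mol.
mass = 0.01119 mol x 150.09 g/mol = 1.68 g.

1.68 g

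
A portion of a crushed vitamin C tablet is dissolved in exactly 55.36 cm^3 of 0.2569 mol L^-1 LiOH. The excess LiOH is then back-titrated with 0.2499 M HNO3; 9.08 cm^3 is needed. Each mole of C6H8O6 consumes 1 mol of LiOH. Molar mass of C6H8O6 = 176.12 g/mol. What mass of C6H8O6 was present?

2.11 g

Total n(LiOH) added = 0.2569 x 0.05536 = 0.01422 mol.
n(HNO3) used = 0.2499 x 0.009080 = 0.002269 mol, which equals the excess n(LiOH).
So n(LiOH) consumed by the sample = 0.01422 - 0.002269 = 0.01195 mol.
n(C6H8O6) = 0.01195 / 1 = 0.01195 mol.
mass = 0.01195 mol x 176.12 g/mol = 2.11 g.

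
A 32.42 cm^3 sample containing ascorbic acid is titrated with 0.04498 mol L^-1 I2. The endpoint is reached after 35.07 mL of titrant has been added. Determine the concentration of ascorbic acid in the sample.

0.0487 M

n(I2) = 0.04498 x 0.03507 = 0.001577 mol.
From the balanced equation, 1 mol I2 reacts with 1 mol ascorbic acid, so n(ascorbic acid) = 0.001577 x 1/1 = 0.001577 mol.
[ascorbic acid] = 0.001577 / 0.03242 L = 0.0487 M.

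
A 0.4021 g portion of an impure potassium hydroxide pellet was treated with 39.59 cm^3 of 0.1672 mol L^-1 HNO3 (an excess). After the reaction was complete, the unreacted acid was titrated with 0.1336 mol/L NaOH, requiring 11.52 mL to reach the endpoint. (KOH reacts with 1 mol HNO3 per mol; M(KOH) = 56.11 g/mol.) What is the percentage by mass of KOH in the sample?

Total n(HNO3) added = 0.1672 x 0.03959 = 0.006619 mol.
n(NaOH) used = 0.1336 x 0.01152 = 0.001539 mol, which equals the excess n(HNO3).
So n(HNO3) consumed by the sample = 0.006619 - 0.001539 = 0.005080 mol.
n(KOH) = 0.005080 / 1 = 0.005080 mol.
mass KOH = 0.005080 x 56.11 = 0.2851 g, so %KOH = 0.2851/0.4021 x 100 = 70.9%.

70.9%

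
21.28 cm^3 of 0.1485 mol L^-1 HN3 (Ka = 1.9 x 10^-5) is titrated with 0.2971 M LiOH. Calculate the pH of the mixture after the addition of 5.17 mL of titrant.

Initial n(HN3) = 0.1485 x 0.02128 = 0.003160 mol.
n(LiOH) added = 0.2971 x 0.005170 = 0.001536 mol, converting that many moles of HN3 to N3-.
Remaining n(HN3) = 0.001624 mol; n(N3-) = 0.001536 mol.
By Henderson-Hasselbalch, pH = pKa + log([A^-]/[HA]) = 4.72 + log(0.001536/0.001624) = 4.72 + (-0.02) = 4.70.

4.70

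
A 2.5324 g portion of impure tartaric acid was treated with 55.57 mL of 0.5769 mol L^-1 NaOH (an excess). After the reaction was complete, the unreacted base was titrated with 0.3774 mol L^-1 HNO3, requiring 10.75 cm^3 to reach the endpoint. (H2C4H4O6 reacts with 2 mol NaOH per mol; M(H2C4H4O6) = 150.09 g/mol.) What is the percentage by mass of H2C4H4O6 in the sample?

83.0%

Total n(NaOH) added = 0.5769 x 0.05557 = 0.03206 mol.
n(HNO3) used = 0.3774 x 0.01075 = 0.004057 mol, which equals the excess n(NaOH).
So n(NaOH) consumed by the sample = 0.03206 - 0.004057 = 0.02800 mol.
n(H2C4H4O6) = 0.02800 / 2 = 0.01400 mol.
mass H2C4H4O6 = 0.01400 x 150.09 = 2.101 g, so %H2C4H4O6 = 2.101/2.5324 x 100 = 83.0%.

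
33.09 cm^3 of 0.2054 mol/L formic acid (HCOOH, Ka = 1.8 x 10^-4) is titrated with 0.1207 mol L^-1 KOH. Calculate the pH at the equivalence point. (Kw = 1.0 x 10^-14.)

8.31

n(HCOOH) = 0.2054 x 0.03309 = 0.006797 mol; V(KOH) at equivalence = 0.006797/0.1207 = 0.05631 L.
At equivalence all the acid is converted to HCOO-; total volume = 0.03309 + 0.05631 = 0.08940 L, so [HCOO-] = 0.006797/0.08940 = 0.07603 M.
Kb = Kw/Ka = 1.0e-14 / 1.8 x 10^-4 = 5.56e-11.
[OH^-] = sqrt(Kb x [HCOO-]) = sqrt(5.56e-11 x 0.07603) = 2.06e-6 M.
pOH = 5.69, so pH = 14.00 - 5.69 = 8.31.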